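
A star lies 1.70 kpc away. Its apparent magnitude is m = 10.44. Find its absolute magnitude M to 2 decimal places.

M ≈ -0.71

d = 1.70 kpc = 1700 pc
5 log₁₀(d/10 pc) = 5 log₁₀(1700) − 5 = 11.152
M = m − 5 log₁₀(d/10) = 10.44 − 11.152 = -0.712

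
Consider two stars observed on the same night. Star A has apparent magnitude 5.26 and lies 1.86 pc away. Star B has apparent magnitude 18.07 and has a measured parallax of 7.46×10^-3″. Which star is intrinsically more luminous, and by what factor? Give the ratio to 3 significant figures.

Star A is more luminous, by a factor of 25.6.

Star A: M = m − 5 log₁₀ d + 5 = 5.26 − 5·0.2695 + 5 = 8.912
Star B: d = 1/p = 1/7.46×10^-3″ = 134.0 pc
Star B: M = m − 5 log₁₀ d + 5 = 18.07 − 5·2.1273 + 5 = 12.434
ΔM = M_A − M_B = 8.912 − (12.434) = -3.521; smaller M is more luminous → Star A.
L ratio = 10^(0.4 |ΔM|) = 10^1.409 = 25.62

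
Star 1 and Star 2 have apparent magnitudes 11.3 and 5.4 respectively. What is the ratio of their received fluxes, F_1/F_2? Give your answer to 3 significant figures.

Magnitude difference = 5.9
Flux ratio = 10^(−0.4 Δm) = 10^(−0.4 × 5.9) = 10^-2.360 = 4.365×10^-3

F_1/F_2 ≈ 4.37×10^-3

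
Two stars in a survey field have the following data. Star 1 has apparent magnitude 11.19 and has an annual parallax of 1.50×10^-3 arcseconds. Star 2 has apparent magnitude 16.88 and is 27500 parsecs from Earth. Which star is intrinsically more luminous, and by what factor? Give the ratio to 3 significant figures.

Star 1: d = 1/p = 1/1.50×10^-3″ = 666.7 pc
Star 1: M = m − 5 log₁₀ d + 5 = 11.19 − 5·2.8239 + 5 = 2.070
Star 2: M = m − 5 log₁₀ d + 5 = 16.88 − 5·4.4393 + 5 = -0.317
ΔM = M_1 − M_2 = 2.070 − (-0.317) = 2.387; smaller M is more luminous → Star 2.
L ratio = 10^(0.4 |ΔM|) = 10^0.955 = 9.013

Star 2 is more luminous, by a factor of 9.01.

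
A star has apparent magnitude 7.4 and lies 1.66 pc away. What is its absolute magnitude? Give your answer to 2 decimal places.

M ≈ 11.30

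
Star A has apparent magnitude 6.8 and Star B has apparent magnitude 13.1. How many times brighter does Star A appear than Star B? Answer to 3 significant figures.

Magnitude difference = -6.3
Flux ratio = 10^(−0.4 Δm) = 10^(−0.4 × -6.3) = 10^2.520 = 331.1

331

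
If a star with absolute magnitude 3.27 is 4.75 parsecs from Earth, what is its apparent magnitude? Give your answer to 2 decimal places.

m ≈ 1.65

m = M + 5 log₁₀ d − 5 = 3.27 + 5·0.6767 − 5 = 1.653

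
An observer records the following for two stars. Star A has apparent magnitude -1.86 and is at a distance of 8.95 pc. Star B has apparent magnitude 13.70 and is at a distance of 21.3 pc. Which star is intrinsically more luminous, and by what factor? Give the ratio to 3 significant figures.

Star A is more luminous, by a factor of 296000.

Star A: M = m − 5 log₁₀ d + 5 = -1.86 − 5·0.9518 + 5 = -1.619
Star B: M = m − 5 log₁₀ d + 5 = 13.70 − 5·1.3284 + 5 = 12.058
ΔM = M_A − M_B = -1.619 − (12.058) = -13.677; smaller M is more luminous → Star A.
L ratio = 10^(0.4 |ΔM|) = 10^5.471 = 295700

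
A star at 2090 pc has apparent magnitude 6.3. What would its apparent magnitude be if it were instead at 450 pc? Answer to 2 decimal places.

Flux ∝ 1/d², so Δm = 5 log₁₀(d₂/d₁) = 5 log₁₀(450/2090) = -3.335
m₂ = m₁ + Δm = 6.3 + (-3.335) = 2.965

m ≈ 2.97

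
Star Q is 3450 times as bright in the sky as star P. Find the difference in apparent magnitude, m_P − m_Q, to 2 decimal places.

m_P − m_Q ≈ 8.84

Pogson: Δm = −2.5 log₁₀(ratio) = −2.5 log₁₀(3450) = −2.5 × 3.5378 = -8.845
Star Q is brighter so has the smaller magnitude: m_P − m_Q is positive.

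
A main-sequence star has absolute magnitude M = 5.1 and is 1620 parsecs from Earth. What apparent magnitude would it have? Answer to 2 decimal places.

m ≈ 16.15

m = M + 5 log₁₀ d − 5 = 5.1 + 5·3.2095 − 5 = 16.148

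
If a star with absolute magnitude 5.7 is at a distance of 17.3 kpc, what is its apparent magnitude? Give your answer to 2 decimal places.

d = 17.3 kpc = 17300 pc
m = M + 5 log₁₀ d − 5 = 5.7 + 5·4.2380 − 5 = 21.890

m ≈ 21.89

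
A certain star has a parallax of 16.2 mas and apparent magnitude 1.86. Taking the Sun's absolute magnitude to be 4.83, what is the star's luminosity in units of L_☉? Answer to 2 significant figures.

L/L_☉ ≈ 590

d = 1/p = 1000/16.2 mas = 61.73 pc
M = m − 5 log₁₀ d + 5 = 1.86 − 5·1.7905 + 5 = -2.092
M − M_☉ = -2.092 − 4.83 = -6.922
L/L_☉ = 10^(−0.4 × -6.922) = 587.4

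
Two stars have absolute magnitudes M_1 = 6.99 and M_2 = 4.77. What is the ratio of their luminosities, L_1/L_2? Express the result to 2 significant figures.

ΔM = M_1 − M_2 = 2.22
L_1/L_2 = 10^(−0.4 ΔM) = 10^-0.888 = 0.1294

L_1/L_2 ≈ 0.13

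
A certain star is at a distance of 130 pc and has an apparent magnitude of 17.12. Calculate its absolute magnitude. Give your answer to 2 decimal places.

5 log₁₀(d/10 pc) = 5 log₁₀(130.0) − 5 = 5.570
M = m − 5 log₁₀(d/10) = 17.12 − 5.570 = 11.550

M ≈ 11.55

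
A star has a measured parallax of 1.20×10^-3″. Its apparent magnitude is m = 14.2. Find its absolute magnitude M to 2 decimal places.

M ≈ 4.60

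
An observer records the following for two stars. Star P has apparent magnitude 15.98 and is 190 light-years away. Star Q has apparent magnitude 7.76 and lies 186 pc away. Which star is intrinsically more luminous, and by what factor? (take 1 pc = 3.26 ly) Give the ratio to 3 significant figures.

Star P: d = 190 ly / 3.26 = 58.28 pc
Star P: M = m − 5 log₁₀ d + 5 = 15.98 − 5·1.7655 + 5 = 12.152
Star Q: M = m − 5 log₁₀ d + 5 = 7.76 − 5·2.2695 + 5 = 1.412
ΔM = M_P − M_Q = 12.152 − (1.412) = 10.740; smaller M is more luminous → Star Q.
L ratio = 10^(0.4 |ΔM|) = 10^4.296 = 19770

Star Q is more luminous, by a factor of 19800.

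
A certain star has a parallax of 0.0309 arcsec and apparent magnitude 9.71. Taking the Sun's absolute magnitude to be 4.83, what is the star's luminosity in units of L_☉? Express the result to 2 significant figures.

d = 1/p = 1/0.0309″ = 32.36 pc
M = m − 5 log₁₀ d + 5 = 9.71 − 5·1.5100 + 5 = 7.160
M − M_☉ = 7.160 − 4.83 = 2.330
L/L_☉ = 10^(−0.4 × 2.330) = 0.1170

L/L_☉ ≈ 0.12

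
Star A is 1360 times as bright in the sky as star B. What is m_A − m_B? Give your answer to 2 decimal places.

m_A − m_B ≈ -7.83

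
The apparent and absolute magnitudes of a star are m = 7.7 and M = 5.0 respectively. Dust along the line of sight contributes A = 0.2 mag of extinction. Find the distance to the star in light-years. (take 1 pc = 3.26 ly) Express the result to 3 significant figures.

d ≈ 103 ly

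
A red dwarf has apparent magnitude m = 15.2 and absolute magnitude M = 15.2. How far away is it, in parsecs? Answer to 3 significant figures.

d ≈ 10.0 pc

Distance modulus: m − M = 15.2 − (15.2) = 0.000
m − M = 5 log₁₀ d − 5
log₁₀ d = (m − M)/5 + 1 = 1.0000
d = 10^1.0000 = 10.00 pc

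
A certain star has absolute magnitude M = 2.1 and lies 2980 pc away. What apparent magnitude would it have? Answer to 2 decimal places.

m ≈ 14.47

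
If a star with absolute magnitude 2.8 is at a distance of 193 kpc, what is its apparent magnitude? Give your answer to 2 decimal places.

d = 193 kpc = 193000 pc
m = M + 5 log₁₀ d − 5 = 2.8 + 5·5.2856 − 5 = 24.228

m ≈ 24.23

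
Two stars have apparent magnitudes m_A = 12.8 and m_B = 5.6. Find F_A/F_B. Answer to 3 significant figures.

F_A/F_B ≈ 1.32×10^-3

Δm = 12.8 − (5.6) = 7.2
Flux ratio = 10^(−0.4 Δm) = 10^(−0.4 × 7.2) = 10^-2.880 = 1.318×10^-3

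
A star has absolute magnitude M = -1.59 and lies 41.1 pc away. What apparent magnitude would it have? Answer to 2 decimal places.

m ≈ 1.48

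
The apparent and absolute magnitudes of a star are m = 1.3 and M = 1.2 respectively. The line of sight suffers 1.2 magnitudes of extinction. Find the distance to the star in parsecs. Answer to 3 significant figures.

d ≈ 6.03 pc

m − M = 5 log₁₀(d/10 pc) + A  ⇒  1.3 − (1.2) − 1.2 = 5 log₁₀(d/10)
-1.100 = 5 log₁₀(d/10)
log₁₀ d = (m − M − A)/5 + 1 = 0.7800
d = 10^0.7800 = 6.026 pc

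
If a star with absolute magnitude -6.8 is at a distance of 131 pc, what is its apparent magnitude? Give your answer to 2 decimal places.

m ≈ -1.21

m = M + 5 log₁₀ d − 5 = -6.8 + 5·2.1173 − 5 = -1.214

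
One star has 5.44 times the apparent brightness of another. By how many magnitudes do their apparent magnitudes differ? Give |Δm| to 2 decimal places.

Pogson: Δm = −2.5 log₁₀(ratio) = −2.5 log₁₀(5.44) = −2.5 × 0.7356 = -1.839

|Δm| ≈ 1.84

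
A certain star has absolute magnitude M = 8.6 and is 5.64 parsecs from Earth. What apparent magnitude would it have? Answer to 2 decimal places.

m = M + 5 log₁₀ d − 5 = 8.6 + 5·0.7513 − 5 = 7.356

m ≈ 7.36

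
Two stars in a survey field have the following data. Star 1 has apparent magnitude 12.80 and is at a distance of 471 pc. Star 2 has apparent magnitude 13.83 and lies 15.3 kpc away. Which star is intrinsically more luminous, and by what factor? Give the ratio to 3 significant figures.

Star 2 is more luminous, by a factor of 409.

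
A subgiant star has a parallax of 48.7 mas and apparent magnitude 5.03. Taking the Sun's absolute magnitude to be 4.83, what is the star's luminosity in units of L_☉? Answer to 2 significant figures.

L/L_☉ ≈ 3.5

d = 1/p = 1000/48.7 mas = 20.53 pc
M = m − 5 log₁₀ d + 5 = 5.03 − 5·1.3125 + 5 = 3.468
M − M_☉ = 3.468 − 4.83 = -1.362
L/L_☉ = 10^(−0.4 × -1.362) = 3.507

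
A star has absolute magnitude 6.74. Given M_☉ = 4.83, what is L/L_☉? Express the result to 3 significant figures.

L/L_☉ ≈ 0.172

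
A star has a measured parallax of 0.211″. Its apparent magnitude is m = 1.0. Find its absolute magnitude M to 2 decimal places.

M ≈ 2.62

d = 1/p = 1/0.211″ = 4.739 pc
5 log₁₀(d/10 pc) = 5 log₁₀(4.739) − 5 = -1.621
M = m − 5 log₁₀(d/10) = 1.0 + 1.621 = 2.621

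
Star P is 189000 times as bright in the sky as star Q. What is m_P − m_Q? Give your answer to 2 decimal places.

Pogson: Δm = −2.5 log₁₀(ratio) = −2.5 log₁₀(189000) = −2.5 × 5.2765 = -13.191
Star P is brighter, so it has the smaller magnitude: the difference is negative.

m_P − m_Q ≈ -13.19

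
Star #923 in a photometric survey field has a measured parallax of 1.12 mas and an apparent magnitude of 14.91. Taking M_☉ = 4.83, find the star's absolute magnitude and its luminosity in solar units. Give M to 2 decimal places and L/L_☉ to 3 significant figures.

M ≈ 5.16; L/L_☉ ≈ 0.741

d = 1/p = 1000/1.12 mas = 892.9 pc
M = m − 5 log₁₀ d + 5 = 14.91 − 5·2.9508 + 5 = 5.156
M − M_☉ = 5.156 − 4.83 = 0.326
L/L_☉ = 10^(−0.4 × 0.326) = 0.7406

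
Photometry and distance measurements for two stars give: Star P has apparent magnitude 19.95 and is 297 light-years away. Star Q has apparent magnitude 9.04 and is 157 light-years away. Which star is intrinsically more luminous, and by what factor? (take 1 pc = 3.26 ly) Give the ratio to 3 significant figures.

Star P: d = 297 ly / 3.26 = 91.10 pc
Star P: M = m − 5 log₁₀ d + 5 = 19.95 − 5·1.9595 + 5 = 15.152
Star Q: d = 157 ly / 3.26 = 48.16 pc
Star Q: M = m − 5 log₁₀ d + 5 = 9.04 − 5·1.6827 + 5 = 5.627
ΔM = M_P − M_Q = 15.152 − (5.627) = 9.526; smaller M is more luminous → Star Q.
L ratio = 10^(0.4 |ΔM|) = 10^3.810 = 6461

Star Q is more luminous, by a factor of 6460.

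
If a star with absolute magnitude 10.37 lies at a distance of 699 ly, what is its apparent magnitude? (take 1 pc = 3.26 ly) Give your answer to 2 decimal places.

m ≈ 17.03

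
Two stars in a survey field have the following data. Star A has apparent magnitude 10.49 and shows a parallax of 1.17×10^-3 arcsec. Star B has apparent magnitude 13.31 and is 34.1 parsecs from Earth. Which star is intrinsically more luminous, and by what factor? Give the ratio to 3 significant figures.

Star A is more luminous, by a factor of 8440.

Star A: d = 1/p = 1/1.17×10^-3″ = 854.7 pc
Star A: M = m − 5 log₁₀ d + 5 = 10.49 − 5·2.9318 + 5 = 0.831
Star B: M = m − 5 log₁₀ d + 5 = 13.31 − 5·1.5328 + 5 = 10.646
ΔM = M_A − M_B = 0.831 − (10.646) = -9.815; smaller M is more luminous → Star A.
L ratio = 10^(0.4 |ΔM|) = 10^3.926 = 8436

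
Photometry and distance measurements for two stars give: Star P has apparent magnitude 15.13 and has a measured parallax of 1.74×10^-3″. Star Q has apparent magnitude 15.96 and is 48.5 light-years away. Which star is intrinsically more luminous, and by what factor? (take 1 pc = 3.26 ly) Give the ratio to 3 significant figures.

Star P is more luminous, by a factor of 3210.

Star P: d = 1/p = 1/1.74×10^-3″ = 574.7 pc
Star P: M = m − 5 log₁₀ d + 5 = 15.13 − 5·2.7595 + 5 = 6.333
Star Q: d = 48.5 ly / 3.26 = 14.88 pc
Star Q: M = m − 5 log₁₀ d + 5 = 15.96 − 5·1.1725 + 5 = 15.097
ΔM = M_P − M_Q = 6.333 − (15.097) = -8.765; smaller M is more luminous → Star P.
L ratio = 10^(0.4 |ΔM|) = 10^3.506 = 3205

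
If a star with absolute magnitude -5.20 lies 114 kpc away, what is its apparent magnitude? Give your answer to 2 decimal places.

m ≈ 15.08

d = 114 kpc = 114000 pc
m = M + 5 log₁₀ d − 5 = -5.20 + 5·5.0569 − 5 = 15.085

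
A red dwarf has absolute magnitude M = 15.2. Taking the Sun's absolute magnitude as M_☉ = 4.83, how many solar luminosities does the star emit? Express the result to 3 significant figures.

M − M_☉ = 15.2 − 4.83 = 10.370
L/L_☉ = 10^(−0.4 (M − M_☉)) = 10^-4.148 = 7.112×10^-5

L/L_☉ ≈ 7.11×10^-5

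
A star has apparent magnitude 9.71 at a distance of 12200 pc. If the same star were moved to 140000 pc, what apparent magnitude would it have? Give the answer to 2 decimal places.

m ≈ 15.01

Flux ∝ 1/d², so Δm = 5 log₁₀(d₂/d₁) = 5 log₁₀(140000/12200) = 5.299
m₂ = m₁ + Δm = 9.71 + (5.299) = 15.009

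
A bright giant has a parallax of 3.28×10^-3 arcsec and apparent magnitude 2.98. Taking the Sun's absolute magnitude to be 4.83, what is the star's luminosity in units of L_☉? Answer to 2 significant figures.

d = 1/p = 1/3.28×10^-3″ = 304.9 pc
M = m − 5 log₁₀ d + 5 = 2.98 − 5·2.4841 + 5 = -4.441
M − M_☉ = -4.441 − 4.83 = -9.271
L/L_☉ = 10^(−0.4 × -9.271) = 5108

L/L_☉ ≈ 5100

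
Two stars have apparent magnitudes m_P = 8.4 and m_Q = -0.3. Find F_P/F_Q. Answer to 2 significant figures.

Δm = 8.4 − (-0.3) = 8.7
Flux ratio = 10^(−0.4 Δm) = 10^(−0.4 × 8.7) = 10^-3.480 = 3.311×10^-4

F_P/F_Q ≈ 3.3×10^-4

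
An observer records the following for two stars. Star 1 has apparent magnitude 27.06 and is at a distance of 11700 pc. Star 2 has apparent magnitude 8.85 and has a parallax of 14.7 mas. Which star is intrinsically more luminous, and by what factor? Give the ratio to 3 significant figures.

Star 1: M = m − 5 log₁₀ d + 5 = 27.06 − 5·4.0682 + 5 = 11.719
Star 2: p = 14.7 mas = 0.0147″ → d = 1/p = 68.03 pc
Star 2: M = m − 5 log₁₀ d + 5 = 8.85 − 5·1.8327 + 5 = 4.687
ΔM = M_1 − M_2 = 11.719 − (4.687) = 7.032; smaller M is more luminous → Star 2.
L ratio = 10^(0.4 |ΔM|) = 10^2.813 = 650.1

Star 2 is more luminous, by a factor of 650.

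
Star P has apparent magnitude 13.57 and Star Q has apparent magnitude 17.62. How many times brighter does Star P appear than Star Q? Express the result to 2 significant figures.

42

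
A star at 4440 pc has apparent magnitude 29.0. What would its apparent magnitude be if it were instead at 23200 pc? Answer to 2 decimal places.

m ≈ 32.59

Flux ∝ 1/d², so Δm = 5 log₁₀(d₂/d₁) = 5 log₁₀(23200/4440) = 3.591
m₂ = m₁ + Δm = 29.0 + (3.591) = 32.591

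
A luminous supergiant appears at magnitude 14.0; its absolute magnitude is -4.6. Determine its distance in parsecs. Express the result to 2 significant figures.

d ≈ 52000 pc

Distance modulus: m − M = 14.0 − (-4.6) = 18.600
m − M = 5 log₁₀ d − 5
log₁₀ d = (m − M)/5 + 1 = 4.7200
d = 10^4.7200 = 52480 pc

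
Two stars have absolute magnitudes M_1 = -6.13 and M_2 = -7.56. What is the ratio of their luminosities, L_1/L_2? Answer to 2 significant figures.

L_1/L_2 ≈ 0.27

ΔM = M_1 − M_2 = 1.43
L_1/L_2 = 10^(−0.4 ΔM) = 10^-0.572 = 0.2679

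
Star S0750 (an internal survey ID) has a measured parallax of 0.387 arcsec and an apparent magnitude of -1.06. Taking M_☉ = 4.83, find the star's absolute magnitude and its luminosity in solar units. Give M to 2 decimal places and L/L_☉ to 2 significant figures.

M ≈ 1.88; L/L_☉ ≈ 15

d = 1/p = 1/0.387″ = 2.584 pc
M = m − 5 log₁₀ d + 5 = -1.06 − 5·0.4123 + 5 = 1.879
M − M_☉ = 1.879 − 4.83 = -2.951
L/L_☉ = 10^(−0.4 × -2.951) = 15.16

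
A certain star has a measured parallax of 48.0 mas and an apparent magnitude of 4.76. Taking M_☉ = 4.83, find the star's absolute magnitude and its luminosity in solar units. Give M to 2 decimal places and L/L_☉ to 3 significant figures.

d = 1/p = 1000/48.0 mas = 20.83 pc
M = m − 5 log₁₀ d + 5 = 4.76 − 5·1.3188 + 5 = 3.166
M − M_☉ = 3.166 − 4.83 = -1.664
L/L_☉ = 10^(−0.4 × -1.664) = 4.629

M ≈ 3.17; L/L_☉ ≈ 4.63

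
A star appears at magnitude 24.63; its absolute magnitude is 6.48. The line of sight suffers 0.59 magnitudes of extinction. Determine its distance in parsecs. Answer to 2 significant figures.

d ≈ 33000 pc

m − M = 5 log₁₀(d/10 pc) + A  ⇒  24.63 − (6.48) − 0.59 = 5 log₁₀(d/10)
17.560 = 5 log₁₀(d/10)
log₁₀ d = (m − M − A)/5 + 1 = 4.5120
d = 10^4.5120 = 32510 pc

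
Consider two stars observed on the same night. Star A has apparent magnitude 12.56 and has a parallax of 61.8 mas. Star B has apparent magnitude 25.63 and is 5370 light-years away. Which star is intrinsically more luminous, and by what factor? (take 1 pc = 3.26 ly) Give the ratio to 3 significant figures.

Star A is more luminous, by a factor of 16.3.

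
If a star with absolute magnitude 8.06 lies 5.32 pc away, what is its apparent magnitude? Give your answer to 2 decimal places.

m = M + 5 log₁₀ d − 5 = 8.06 + 5·0.7259 − 5 = 6.690

m ≈ 6.69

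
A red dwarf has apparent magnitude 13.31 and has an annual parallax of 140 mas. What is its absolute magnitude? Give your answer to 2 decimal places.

M ≈ 14.04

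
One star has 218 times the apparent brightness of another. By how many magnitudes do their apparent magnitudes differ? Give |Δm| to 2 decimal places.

Pogson: Δm = −2.5 log₁₀(ratio) = −2.5 log₁₀(218) = −2.5 × 2.3385 = -5.846

|Δm| ≈ 5.85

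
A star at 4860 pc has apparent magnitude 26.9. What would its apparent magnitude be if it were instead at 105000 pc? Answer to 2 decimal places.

Flux ∝ 1/d², so Δm = 5 log₁₀(d₂/d₁) = 5 log₁₀(105000/4860) = 6.673
m₂ = m₁ + Δm = 26.9 + (6.673) = 33.573

m ≈ 33.57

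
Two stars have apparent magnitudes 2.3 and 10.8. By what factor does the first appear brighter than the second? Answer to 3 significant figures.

Magnitude difference = -8.5
Flux ratio = 10^(−0.4 Δm) = 10^(−0.4 × -8.5) = 10^3.400 = 2512

2510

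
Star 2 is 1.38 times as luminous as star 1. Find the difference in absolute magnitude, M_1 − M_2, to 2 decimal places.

M_1 − M_2 ≈ 0.35

Pogson: ΔM = −2.5 log₁₀(ratio) = −2.5 log₁₀(1.38) = −2.5 × 0.1399 = -0.350
Star 2 is brighter so has the smaller magnitude: M_1 − M_2 is positive.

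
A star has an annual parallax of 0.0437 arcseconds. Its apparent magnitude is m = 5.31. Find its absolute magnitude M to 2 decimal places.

d = 1/p = 1/0.0437″ = 22.88 pc
5 log₁₀(d/10 pc) = 5 log₁₀(22.88) − 5 = 1.798
M = m − 5 log₁₀(d/10) = 5.31 − 1.798 = 3.512

M ≈ 3.51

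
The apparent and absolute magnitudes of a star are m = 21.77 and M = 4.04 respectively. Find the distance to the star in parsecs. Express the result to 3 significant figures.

Distance modulus: m − M = 21.77 − (4.04) = 17.730
m − M = 5 log₁₀ d − 5
log₁₀ d = (m − M)/5 + 1 = 4.5460
d = 10^4.5460 = 35160 pc

d ≈ 35200 pc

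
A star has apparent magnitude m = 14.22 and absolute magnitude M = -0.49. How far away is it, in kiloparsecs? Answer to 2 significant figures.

d ≈ 8.7 kpc

Distance modulus: m − M = 14.22 − (-0.49) = 14.710
m − M = 5 log₁₀ d − 5
log₁₀ d = (m − M)/5 + 1 = 3.9420
d = 10^3.9420 = 8750 pc
= 8.750 kpc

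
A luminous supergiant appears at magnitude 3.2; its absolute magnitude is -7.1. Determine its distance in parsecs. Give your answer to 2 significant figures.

Distance modulus: m − M = 3.2 − (-7.1) = 10.300
m − M = 5 log₁₀ d − 5
log₁₀ d = (m − M)/5 + 1 = 3.0600
d = 10^3.0600 = 1148 pc

d ≈ 1100 pc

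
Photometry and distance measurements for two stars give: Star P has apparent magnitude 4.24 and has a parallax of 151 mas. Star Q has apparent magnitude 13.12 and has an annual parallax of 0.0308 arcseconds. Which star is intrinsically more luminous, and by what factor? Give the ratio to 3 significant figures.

Star P: p = 151 mas = 0.151″ → d = 1/p = 6.623 pc
Star P: M = m − 5 log₁₀ d + 5 = 4.24 − 5·0.8210 + 5 = 5.135
Star Q: d = 1/p = 1/0.0308″ = 32.47 pc
Star Q: M = m − 5 log₁₀ d + 5 = 13.12 − 5·1.5114 + 5 = 10.563
ΔM = M_P − M_Q = 5.135 − (10.563) = -5.428; smaller M is more luminous → Star P.
L ratio = 10^(0.4 |ΔM|) = 10^2.171 = 148.3

Star P is more luminous, by a factor of 148.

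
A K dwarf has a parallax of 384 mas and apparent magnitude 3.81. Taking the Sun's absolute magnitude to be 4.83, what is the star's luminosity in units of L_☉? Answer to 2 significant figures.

d = 1/p = 1000/384 mas = 2.604 pc
M = m − 5 log₁₀ d + 5 = 3.81 − 5·0.4157 + 5 = 6.732
M − M_☉ = 6.732 − 4.83 = 1.902
L/L_☉ = 10^(−0.4 × 1.902) = 0.1735

L/L_☉ ≈ 0.17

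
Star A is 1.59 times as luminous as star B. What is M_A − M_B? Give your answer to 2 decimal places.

Pogson: ΔM = −2.5 log₁₀(ratio) = −2.5 log₁₀(1.59) = −2.5 × 0.2014 = -0.503
Star A is brighter, so it has the smaller magnitude: the difference is negative.

M_A − M_B ≈ -0.50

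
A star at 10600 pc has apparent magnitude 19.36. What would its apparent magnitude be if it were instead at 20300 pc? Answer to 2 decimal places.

m ≈ 20.77

Flux ∝ 1/d², so Δm = 5 log₁₀(d₂/d₁) = 5 log₁₀(20300/10600) = 1.411
m₂ = m₁ + Δm = 19.36 + (1.411) = 20.771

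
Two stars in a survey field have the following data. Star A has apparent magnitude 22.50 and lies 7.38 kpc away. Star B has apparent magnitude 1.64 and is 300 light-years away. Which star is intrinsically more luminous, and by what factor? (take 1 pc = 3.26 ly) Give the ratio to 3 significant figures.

Star B is more luminous, by a factor of 34300.

Star A: d = 7.38 kpc = 7380 pc
Star A: M = m − 5 log₁₀ d + 5 = 22.50 − 5·3.8681 + 5 = 8.160
Star B: d = 300 ly / 3.26 = 92.02 pc
Star B: M = m − 5 log₁₀ d + 5 = 1.64 − 5·1.9639 + 5 = -3.180
ΔM = M_A − M_B = 8.160 − (-3.180) = 11.339; smaller M is more luminous → Star B.
L ratio = 10^(0.4 |ΔM|) = 10^4.536 = 34330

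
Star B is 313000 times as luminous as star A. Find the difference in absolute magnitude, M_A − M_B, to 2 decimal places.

Pogson: ΔM = −2.5 log₁₀(ratio) = −2.5 log₁₀(313000) = −2.5 × 5.4955 = -13.739
Star B is brighter so has the smaller magnitude: M_A − M_B is positive.

M_A − M_B ≈ 13.74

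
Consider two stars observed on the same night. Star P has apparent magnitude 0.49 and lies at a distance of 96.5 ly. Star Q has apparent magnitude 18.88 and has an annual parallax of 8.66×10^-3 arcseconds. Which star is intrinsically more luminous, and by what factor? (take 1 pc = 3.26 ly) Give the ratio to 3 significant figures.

Star P is more luminous, by a factor of 1.49×10^6.

Star P: d = 96.5 ly / 3.26 = 29.60 pc
Star P: M = m − 5 log₁₀ d + 5 = 0.49 − 5·1.4713 + 5 = -1.867
Star Q: d = 1/p = 1/8.66×10^-3″ = 115.5 pc
Star Q: M = m − 5 log₁₀ d + 5 = 18.88 − 5·2.0625 + 5 = 13.568
ΔM = M_P − M_Q = -1.867 − (13.568) = -15.434; smaller M is more luminous → Star P.
L ratio = 10^(0.4 |ΔM|) = 10^6.174 = 1.492×10^6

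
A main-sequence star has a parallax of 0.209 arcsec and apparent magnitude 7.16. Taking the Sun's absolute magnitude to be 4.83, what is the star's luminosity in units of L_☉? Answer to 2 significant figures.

L/L_☉ ≈ 0.027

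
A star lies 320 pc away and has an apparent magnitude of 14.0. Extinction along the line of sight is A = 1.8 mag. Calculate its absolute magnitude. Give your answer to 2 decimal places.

5 log₁₀(d/10 pc) = 5 log₁₀(320.0) − 5 = 7.526
M = m − 5 log₁₀(d/10) − A = 14.0 − 7.526 − 1.8 = 4.674

M ≈ 4.67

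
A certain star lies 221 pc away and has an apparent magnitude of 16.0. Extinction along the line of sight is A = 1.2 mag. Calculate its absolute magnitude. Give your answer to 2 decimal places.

5 log₁₀(d/10 pc) = 5 log₁₀(221.0) − 5 = 6.722
M = m − 5 log₁₀(d/10) − A = 16.0 − 6.722 − 1.2 = 8.078

M ≈ 8.08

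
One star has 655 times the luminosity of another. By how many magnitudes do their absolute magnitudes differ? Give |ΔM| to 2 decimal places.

Pogson: ΔM = −2.5 log₁₀(ratio) = −2.5 log₁₀(655) = −2.5 × 2.8162 = -7.041

|ΔM| ≈ 7.04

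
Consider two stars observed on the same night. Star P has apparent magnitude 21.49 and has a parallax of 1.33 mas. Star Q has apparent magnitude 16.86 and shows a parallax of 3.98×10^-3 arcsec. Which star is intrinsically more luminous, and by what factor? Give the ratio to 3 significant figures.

Star P: p = 1.33 mas = 1.33×10^-3″ → d = 1/p = 751.9 pc
Star P: M = m − 5 log₁₀ d + 5 = 21.49 − 5·2.8761 + 5 = 12.109
Star Q: d = 1/p = 1/3.98×10^-3″ = 251.3 pc
Star Q: M = m − 5 log₁₀ d + 5 = 16.86 − 5·2.4001 + 5 = 9.859
ΔM = M_P − M_Q = 12.109 − (9.859) = 2.250; smaller M is more luminous → Star Q.
L ratio = 10^(0.4 |ΔM|) = 10^0.900 = 7.942

Star Q is more luminous, by a factor of 7.94.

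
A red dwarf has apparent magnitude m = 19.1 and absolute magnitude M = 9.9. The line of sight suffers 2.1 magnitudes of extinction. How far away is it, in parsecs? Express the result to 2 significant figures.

d ≈ 260 pc

m − M = 5 log₁₀(d/10 pc) + A  ⇒  19.1 − (9.9) − 2.1 = 5 log₁₀(d/10)
7.100 = 5 log₁₀(d/10)
log₁₀ d = (m − M − A)/5 + 1 = 2.4200
d = 10^2.4200 = 263.0 pc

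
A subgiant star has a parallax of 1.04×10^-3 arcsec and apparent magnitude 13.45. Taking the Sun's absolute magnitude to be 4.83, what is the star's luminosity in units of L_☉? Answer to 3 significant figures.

L/L_☉ ≈ 3.30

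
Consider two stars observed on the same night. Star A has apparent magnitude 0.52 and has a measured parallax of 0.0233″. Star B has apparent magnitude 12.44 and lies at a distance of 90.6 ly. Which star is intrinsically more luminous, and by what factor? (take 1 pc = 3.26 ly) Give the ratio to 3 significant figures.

Star A: d = 1/p = 1/0.0233″ = 42.92 pc
Star A: M = m − 5 log₁₀ d + 5 = 0.52 − 5·1.6326 + 5 = -2.643
Star B: d = 90.6 ly / 3.26 = 27.79 pc
Star B: M = m − 5 log₁₀ d + 5 = 12.44 − 5·1.4439 + 5 = 10.220
ΔM = M_A − M_B = -2.643 − (10.220) = -12.864; smaller M is more luminous → Star A.
L ratio = 10^(0.4 |ΔM|) = 10^5.145 = 139800

Star A is more luminous, by a factor of 140000.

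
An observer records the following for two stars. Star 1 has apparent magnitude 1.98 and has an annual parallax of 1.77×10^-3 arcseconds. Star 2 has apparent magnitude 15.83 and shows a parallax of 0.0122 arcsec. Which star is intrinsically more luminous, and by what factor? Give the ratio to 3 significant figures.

Star 1 is more luminous, by a factor of 1.65×10^7.

Star 1: d = 1/p = 1/1.77×10^-3″ = 565.0 pc
Star 1: M = m − 5 log₁₀ d + 5 = 1.98 − 5·2.7520 + 5 = -6.780
Star 2: d = 1/p = 1/0.0122″ = 81.97 pc
Star 2: M = m − 5 log₁₀ d + 5 = 15.83 − 5·1.9136 + 5 = 11.262
ΔM = M_1 − M_2 = -6.780 − (11.262) = -18.042; smaller M is more luminous → Star 1.
L ratio = 10^(0.4 |ΔM|) = 10^7.217 = 1.647×10^7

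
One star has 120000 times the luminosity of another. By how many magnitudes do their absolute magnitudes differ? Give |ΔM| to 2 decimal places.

|ΔM| ≈ 12.70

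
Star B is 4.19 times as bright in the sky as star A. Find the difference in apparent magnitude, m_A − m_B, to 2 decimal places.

Pogson: Δm = −2.5 log₁₀(ratio) = −2.5 log₁₀(4.19) = −2.5 × 0.6222 = -1.556
Star B is brighter so has the smaller magnitude: m_A − m_B is positive.

m_A − m_B ≈ 1.56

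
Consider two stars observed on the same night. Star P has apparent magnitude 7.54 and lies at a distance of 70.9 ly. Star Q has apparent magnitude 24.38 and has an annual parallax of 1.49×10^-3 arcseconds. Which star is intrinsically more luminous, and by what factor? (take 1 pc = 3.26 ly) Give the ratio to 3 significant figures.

Star P is more luminous, by a factor of 5720.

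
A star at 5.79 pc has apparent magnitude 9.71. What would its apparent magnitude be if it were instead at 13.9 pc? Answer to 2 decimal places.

Flux ∝ 1/d², so Δm = 5 log₁₀(d₂/d₁) = 5 log₁₀(13.9/5.79) = 1.902
m₂ = m₁ + Δm = 9.71 + (1.902) = 11.612

m ≈ 11.61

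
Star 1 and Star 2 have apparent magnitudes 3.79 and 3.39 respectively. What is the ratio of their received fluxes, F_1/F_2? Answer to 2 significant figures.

F_1/F_2 ≈ 0.69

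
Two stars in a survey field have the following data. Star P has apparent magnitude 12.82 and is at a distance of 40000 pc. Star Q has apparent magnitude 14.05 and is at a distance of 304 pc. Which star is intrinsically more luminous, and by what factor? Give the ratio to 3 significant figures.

Star P is more luminous, by a factor of 53700.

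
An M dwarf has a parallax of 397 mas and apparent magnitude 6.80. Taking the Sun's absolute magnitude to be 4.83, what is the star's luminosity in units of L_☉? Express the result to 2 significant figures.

d = 1/p = 1000/397 mas = 2.519 pc
M = m − 5 log₁₀ d + 5 = 6.80 − 5·0.4012 + 5 = 9.794
M − M_☉ = 9.794 − 4.83 = 4.964
L/L_☉ = 10^(−0.4 × 4.964) = 0.01034

L/L_☉ ≈ 0.010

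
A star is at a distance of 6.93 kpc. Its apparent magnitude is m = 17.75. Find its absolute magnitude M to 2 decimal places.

M ≈ 3.55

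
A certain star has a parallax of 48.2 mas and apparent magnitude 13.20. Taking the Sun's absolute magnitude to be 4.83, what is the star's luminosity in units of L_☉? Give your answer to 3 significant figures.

d = 1/p = 1000/48.2 mas = 20.75 pc
M = m − 5 log₁₀ d + 5 = 13.20 − 5·1.3170 + 5 = 11.615
M − M_☉ = 11.615 − 4.83 = 6.785
L/L_☉ = 10^(−0.4 × 6.785) = 1.932×10^-3

L/L_☉ ≈ 1.93×10^-3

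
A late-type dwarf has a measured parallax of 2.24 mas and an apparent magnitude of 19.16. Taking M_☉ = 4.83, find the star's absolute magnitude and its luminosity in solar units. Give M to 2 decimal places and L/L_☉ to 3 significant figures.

M ≈ 10.91; L/L_☉ ≈ 3.69×10^-3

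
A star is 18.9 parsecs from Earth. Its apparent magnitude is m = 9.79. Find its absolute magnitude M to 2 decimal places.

5 log₁₀(d/10 pc) = 5 log₁₀(18.90) − 5 = 1.382
M = m − 5 log₁₀(d/10) = 9.79 − 1.382 = 8.408

M ≈ 8.41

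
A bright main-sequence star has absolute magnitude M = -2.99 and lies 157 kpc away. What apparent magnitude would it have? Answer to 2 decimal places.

m ≈ 17.99

d = 157 kpc = 157000 pc
m = M + 5 log₁₀ d − 5 = -2.99 + 5·5.1959 − 5 = 17.989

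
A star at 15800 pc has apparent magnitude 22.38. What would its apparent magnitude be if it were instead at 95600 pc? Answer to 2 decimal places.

m ≈ 26.29

Flux ∝ 1/d², so Δm = 5 log₁₀(d₂/d₁) = 5 log₁₀(95600/15800) = 3.909
m₂ = m₁ + Δm = 22.38 + (3.909) = 26.289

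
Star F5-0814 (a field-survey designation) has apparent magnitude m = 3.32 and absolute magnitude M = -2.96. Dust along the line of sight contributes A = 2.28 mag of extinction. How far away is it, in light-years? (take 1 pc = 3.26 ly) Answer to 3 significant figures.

d ≈ 206 ly

m − M = 5 log₁₀(d/10 pc) + A  ⇒  3.32 − (-2.96) − 2.28 = 5 log₁₀(d/10)
4.000 = 5 log₁₀(d/10)
log₁₀ d = (m − M − A)/5 + 1 = 1.8000
d = 10^1.8000 = 63.10 pc
= 205.7 ly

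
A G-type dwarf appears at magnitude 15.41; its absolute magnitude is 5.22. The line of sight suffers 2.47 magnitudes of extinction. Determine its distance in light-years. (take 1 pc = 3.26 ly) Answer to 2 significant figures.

d ≈ 1100 ly

m − M = 5 log₁₀(d/10 pc) + A  ⇒  15.41 − (5.22) − 2.47 = 5 log₁₀(d/10)
7.720 = 5 log₁₀(d/10)
log₁₀ d = (m − M − A)/5 + 1 = 2.5440
d = 10^2.5440 = 349.9 pc
= 1141 ly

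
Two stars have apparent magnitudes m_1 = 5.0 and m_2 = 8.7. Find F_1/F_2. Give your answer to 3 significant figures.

Δm = 5.0 − (8.7) = -3.7
Flux ratio = 10^(−0.4 Δm) = 10^(−0.4 × -3.7) = 10^1.480 = 30.20

F_1/F_2 ≈ 30.2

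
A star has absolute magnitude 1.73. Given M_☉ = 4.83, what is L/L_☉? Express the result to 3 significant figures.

L/L_☉ ≈ 17.4

M − M_☉ = 1.73 − 4.83 = -3.100
L/L_☉ = 10^(−0.4 (M − M_☉)) = 10^1.240 = 17.38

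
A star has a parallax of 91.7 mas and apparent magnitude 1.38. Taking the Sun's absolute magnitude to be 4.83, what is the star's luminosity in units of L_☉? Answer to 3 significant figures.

L/L_☉ ≈ 28.5

d = 1/p = 1000/91.7 mas = 10.91 pc
M = m − 5 log₁₀ d + 5 = 1.38 − 5·1.0376 + 5 = 1.192
M − M_☉ = 1.192 − 4.83 = -3.638
L/L_☉ = 10^(−0.4 × -3.638) = 28.53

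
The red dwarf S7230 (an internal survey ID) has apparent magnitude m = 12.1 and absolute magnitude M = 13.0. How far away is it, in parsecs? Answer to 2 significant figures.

μ = m − M = -0.900
m − M = 5 log₁₀ d − 5
log₁₀ d = (m − M)/5 + 1 = 0.8200
d = 10^0.8200 = 6.607 pc

d ≈ 6.6 pc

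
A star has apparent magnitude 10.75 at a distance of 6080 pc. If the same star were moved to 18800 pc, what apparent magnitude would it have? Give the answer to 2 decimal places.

m ≈ 13.20

Flux ∝ 1/d², so Δm = 5 log₁₀(d₂/d₁) = 5 log₁₀(18800/6080) = 2.451
m₂ = m₁ + Δm = 10.75 + (2.451) = 13.201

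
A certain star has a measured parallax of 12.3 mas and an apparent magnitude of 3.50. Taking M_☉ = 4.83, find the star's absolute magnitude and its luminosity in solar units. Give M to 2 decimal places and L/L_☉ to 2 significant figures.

M ≈ -1.05; L/L_☉ ≈ 230

d = 1/p = 1000/12.3 mas = 81.30 pc
M = m − 5 log₁₀ d + 5 = 3.50 − 5·1.9101 + 5 = -1.050
M − M_☉ = -1.050 − 4.83 = -5.880
L/L_☉ = 10^(−0.4 × -5.880) = 225.0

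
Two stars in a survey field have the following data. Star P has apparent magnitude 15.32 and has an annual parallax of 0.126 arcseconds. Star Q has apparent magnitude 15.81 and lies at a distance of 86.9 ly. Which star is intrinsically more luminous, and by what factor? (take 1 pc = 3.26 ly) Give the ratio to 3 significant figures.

Star Q is more luminous, by a factor of 7.18.

Star P: d = 1/p = 1/0.126″ = 7.937 pc
Star P: M = m − 5 log₁₀ d + 5 = 15.32 − 5·0.8996 + 5 = 15.822
Star Q: d = 86.9 ly / 3.26 = 26.66 pc
Star Q: M = m − 5 log₁₀ d + 5 = 15.81 − 5·1.4258 + 5 = 13.681
ΔM = M_P − M_Q = 15.822 − (13.681) = 2.141; smaller M is more luminous → Star Q.
L ratio = 10^(0.4 |ΔM|) = 10^0.856 = 7.184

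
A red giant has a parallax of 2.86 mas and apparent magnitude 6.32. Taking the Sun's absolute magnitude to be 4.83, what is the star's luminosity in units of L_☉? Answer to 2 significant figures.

L/L_☉ ≈ 310

d = 1/p = 1000/2.86 mas = 349.7 pc
M = m − 5 log₁₀ d + 5 = 6.32 − 5·2.5436 + 5 = -1.398
M − M_☉ = -1.398 − 4.83 = -6.228
L/L_☉ = 10^(−0.4 × -6.228) = 309.9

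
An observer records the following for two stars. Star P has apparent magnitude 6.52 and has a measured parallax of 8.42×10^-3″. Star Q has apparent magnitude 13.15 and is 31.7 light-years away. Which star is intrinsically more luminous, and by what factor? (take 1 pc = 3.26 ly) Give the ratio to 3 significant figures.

Star P: d = 1/p = 1/8.42×10^-3″ = 118.8 pc
Star P: M = m − 5 log₁₀ d + 5 = 6.52 − 5·2.0747 + 5 = 1.147
Star Q: d = 31.7 ly / 3.26 = 9.724 pc
Star Q: M = m − 5 log₁₀ d + 5 = 13.15 − 5·0.9878 + 5 = 13.211
ΔM = M_P − M_Q = 1.147 − (13.211) = -12.064; smaller M is more luminous → Star P.
L ratio = 10^(0.4 |ΔM|) = 10^4.826 = 66940

Star P is more luminous, by a factor of 66900.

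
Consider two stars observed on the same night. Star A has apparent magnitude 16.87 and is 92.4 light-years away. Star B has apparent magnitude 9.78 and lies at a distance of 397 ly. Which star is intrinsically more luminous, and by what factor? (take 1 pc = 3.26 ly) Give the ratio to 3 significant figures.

Star B is more luminous, by a factor of 12700.

Star A: d = 92.4 ly / 3.26 = 28.34 pc
Star A: M = m − 5 log₁₀ d + 5 = 16.87 − 5·1.4525 + 5 = 14.608
Star B: d = 397 ly / 3.26 = 121.8 pc
Star B: M = m − 5 log₁₀ d + 5 = 9.78 − 5·2.0856 + 5 = 4.352
ΔM = M_A − M_B = 14.608 − (4.352) = 10.256; smaller M is more luminous → Star B.
L ratio = 10^(0.4 |ΔM|) = 10^4.102 = 12650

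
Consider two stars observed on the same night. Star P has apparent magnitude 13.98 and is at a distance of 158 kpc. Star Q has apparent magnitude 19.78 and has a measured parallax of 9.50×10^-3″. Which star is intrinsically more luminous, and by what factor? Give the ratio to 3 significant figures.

Star P is more luminous, by a factor of 4.71×10^8.

Star P: d = 158 kpc = 158000 pc
Star P: M = m − 5 log₁₀ d + 5 = 13.98 − 5·5.1987 + 5 = -7.013
Star Q: d = 1/p = 1/9.50×10^-3″ = 105.3 pc
Star Q: M = m − 5 log₁₀ d + 5 = 19.78 − 5·2.0223 + 5 = 14.669
ΔM = M_P − M_Q = -7.013 − (14.669) = -21.682; smaller M is more luminous → Star P.
L ratio = 10^(0.4 |ΔM|) = 10^8.673 = 4.707×10^8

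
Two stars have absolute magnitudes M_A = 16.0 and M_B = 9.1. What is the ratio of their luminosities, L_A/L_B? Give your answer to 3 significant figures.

L_A/L_B ≈ 1.74×10^-3

ΔM = M_A − M_B = 6.9
L_A/L_B = 10^(−0.4 ΔM) = 10^-2.760 = 1.738×10^-3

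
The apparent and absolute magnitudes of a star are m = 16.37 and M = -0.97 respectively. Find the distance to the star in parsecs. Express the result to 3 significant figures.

d ≈ 29400 pc

Distance modulus: m − M = 16.37 − (-0.97) = 17.340
m − M = 5 log₁₀ d − 5
log₁₀ d = (m − M)/5 + 1 = 4.4680
d = 10^4.4680 = 29380 pc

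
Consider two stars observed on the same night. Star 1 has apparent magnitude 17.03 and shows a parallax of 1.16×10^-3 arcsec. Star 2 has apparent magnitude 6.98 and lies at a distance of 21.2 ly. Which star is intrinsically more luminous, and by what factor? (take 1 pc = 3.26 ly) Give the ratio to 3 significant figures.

Star 1 is more luminous, by a factor of 1.68.

Star 1: d = 1/p = 1/1.16×10^-3″ = 862.1 pc
Star 1: M = m − 5 log₁₀ d + 5 = 17.03 − 5·2.9355 + 5 = 7.352
Star 2: d = 21.2 ly / 3.26 = 6.503 pc
Star 2: M = m − 5 log₁₀ d + 5 = 6.98 − 5·0.8131 + 5 = 7.914
ΔM = M_1 − M_2 = 7.352 − (7.914) = -0.562; smaller M is more luminous → Star 1.
L ratio = 10^(0.4 |ΔM|) = 10^0.225 = 1.678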